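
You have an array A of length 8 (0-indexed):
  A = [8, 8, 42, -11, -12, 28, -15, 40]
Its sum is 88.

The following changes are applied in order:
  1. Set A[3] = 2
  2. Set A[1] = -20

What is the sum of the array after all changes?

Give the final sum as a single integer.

Initial sum: 88
Change 1: A[3] -11 -> 2, delta = 13, sum = 101
Change 2: A[1] 8 -> -20, delta = -28, sum = 73

Answer: 73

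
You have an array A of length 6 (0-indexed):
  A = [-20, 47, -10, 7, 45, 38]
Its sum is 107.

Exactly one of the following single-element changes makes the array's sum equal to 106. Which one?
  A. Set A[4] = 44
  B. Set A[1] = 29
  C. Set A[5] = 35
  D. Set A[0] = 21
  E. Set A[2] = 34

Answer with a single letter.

Option A: A[4] 45->44, delta=-1, new_sum=107+(-1)=106 <-- matches target
Option B: A[1] 47->29, delta=-18, new_sum=107+(-18)=89
Option C: A[5] 38->35, delta=-3, new_sum=107+(-3)=104
Option D: A[0] -20->21, delta=41, new_sum=107+(41)=148
Option E: A[2] -10->34, delta=44, new_sum=107+(44)=151

Answer: A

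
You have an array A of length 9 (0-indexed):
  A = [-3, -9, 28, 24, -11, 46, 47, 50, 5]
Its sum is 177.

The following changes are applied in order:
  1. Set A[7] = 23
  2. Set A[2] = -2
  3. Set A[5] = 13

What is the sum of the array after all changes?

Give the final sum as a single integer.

Initial sum: 177
Change 1: A[7] 50 -> 23, delta = -27, sum = 150
Change 2: A[2] 28 -> -2, delta = -30, sum = 120
Change 3: A[5] 46 -> 13, delta = -33, sum = 87

Answer: 87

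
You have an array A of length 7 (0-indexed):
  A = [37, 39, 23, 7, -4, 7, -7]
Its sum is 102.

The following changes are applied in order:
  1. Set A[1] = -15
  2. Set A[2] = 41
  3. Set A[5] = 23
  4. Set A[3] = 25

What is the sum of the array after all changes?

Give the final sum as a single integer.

Answer: 100

Derivation:
Initial sum: 102
Change 1: A[1] 39 -> -15, delta = -54, sum = 48
Change 2: A[2] 23 -> 41, delta = 18, sum = 66
Change 3: A[5] 7 -> 23, delta = 16, sum = 82
Change 4: A[3] 7 -> 25, delta = 18, sum = 100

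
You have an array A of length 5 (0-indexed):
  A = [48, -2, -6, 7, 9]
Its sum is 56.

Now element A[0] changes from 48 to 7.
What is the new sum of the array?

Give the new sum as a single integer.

Answer: 15

Derivation:
Old value at index 0: 48
New value at index 0: 7
Delta = 7 - 48 = -41
New sum = old_sum + delta = 56 + (-41) = 15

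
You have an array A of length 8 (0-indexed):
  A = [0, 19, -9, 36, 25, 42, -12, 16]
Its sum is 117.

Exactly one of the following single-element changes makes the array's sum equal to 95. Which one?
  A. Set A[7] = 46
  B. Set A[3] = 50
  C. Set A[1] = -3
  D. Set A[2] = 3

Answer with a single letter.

Answer: C

Derivation:
Option A: A[7] 16->46, delta=30, new_sum=117+(30)=147
Option B: A[3] 36->50, delta=14, new_sum=117+(14)=131
Option C: A[1] 19->-3, delta=-22, new_sum=117+(-22)=95 <-- matches target
Option D: A[2] -9->3, delta=12, new_sum=117+(12)=129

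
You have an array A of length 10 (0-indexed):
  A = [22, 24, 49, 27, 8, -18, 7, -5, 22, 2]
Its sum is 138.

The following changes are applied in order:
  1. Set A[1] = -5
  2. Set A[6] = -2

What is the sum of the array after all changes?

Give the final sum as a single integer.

Answer: 100

Derivation:
Initial sum: 138
Change 1: A[1] 24 -> -5, delta = -29, sum = 109
Change 2: A[6] 7 -> -2, delta = -9, sum = 100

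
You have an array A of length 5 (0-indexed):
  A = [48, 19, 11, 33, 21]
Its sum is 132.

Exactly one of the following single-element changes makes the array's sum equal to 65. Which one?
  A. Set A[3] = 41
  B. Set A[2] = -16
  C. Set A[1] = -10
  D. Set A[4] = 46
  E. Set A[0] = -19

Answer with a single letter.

Option A: A[3] 33->41, delta=8, new_sum=132+(8)=140
Option B: A[2] 11->-16, delta=-27, new_sum=132+(-27)=105
Option C: A[1] 19->-10, delta=-29, new_sum=132+(-29)=103
Option D: A[4] 21->46, delta=25, new_sum=132+(25)=157
Option E: A[0] 48->-19, delta=-67, new_sum=132+(-67)=65 <-- matches target

Answer: E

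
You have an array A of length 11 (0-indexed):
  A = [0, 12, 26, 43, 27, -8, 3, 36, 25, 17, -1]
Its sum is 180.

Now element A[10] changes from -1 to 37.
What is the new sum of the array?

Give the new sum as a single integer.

Answer: 218

Derivation:
Old value at index 10: -1
New value at index 10: 37
Delta = 37 - -1 = 38
New sum = old_sum + delta = 180 + (38) = 218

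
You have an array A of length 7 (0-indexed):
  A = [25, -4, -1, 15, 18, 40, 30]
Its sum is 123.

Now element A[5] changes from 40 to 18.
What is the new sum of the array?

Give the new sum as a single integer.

Old value at index 5: 40
New value at index 5: 18
Delta = 18 - 40 = -22
New sum = old_sum + delta = 123 + (-22) = 101

Answer: 101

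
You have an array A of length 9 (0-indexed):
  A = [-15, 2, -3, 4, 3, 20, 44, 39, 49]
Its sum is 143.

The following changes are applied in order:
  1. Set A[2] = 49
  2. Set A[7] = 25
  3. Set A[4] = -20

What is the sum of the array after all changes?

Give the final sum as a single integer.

Answer: 158

Derivation:
Initial sum: 143
Change 1: A[2] -3 -> 49, delta = 52, sum = 195
Change 2: A[7] 39 -> 25, delta = -14, sum = 181
Change 3: A[4] 3 -> -20, delta = -23, sum = 158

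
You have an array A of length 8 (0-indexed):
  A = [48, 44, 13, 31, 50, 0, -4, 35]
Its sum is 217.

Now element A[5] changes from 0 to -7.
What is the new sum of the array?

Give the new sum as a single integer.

Answer: 210

Derivation:
Old value at index 5: 0
New value at index 5: -7
Delta = -7 - 0 = -7
New sum = old_sum + delta = 217 + (-7) = 210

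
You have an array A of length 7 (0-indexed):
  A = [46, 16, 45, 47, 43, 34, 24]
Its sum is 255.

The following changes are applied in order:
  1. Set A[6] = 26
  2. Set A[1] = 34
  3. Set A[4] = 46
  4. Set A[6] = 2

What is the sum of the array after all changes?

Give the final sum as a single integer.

Answer: 254

Derivation:
Initial sum: 255
Change 1: A[6] 24 -> 26, delta = 2, sum = 257
Change 2: A[1] 16 -> 34, delta = 18, sum = 275
Change 3: A[4] 43 -> 46, delta = 3, sum = 278
Change 4: A[6] 26 -> 2, delta = -24, sum = 254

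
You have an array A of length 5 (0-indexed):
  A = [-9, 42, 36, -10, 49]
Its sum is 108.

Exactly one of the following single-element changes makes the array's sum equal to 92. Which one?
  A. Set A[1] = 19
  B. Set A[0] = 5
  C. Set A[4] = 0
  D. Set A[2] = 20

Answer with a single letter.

Answer: D

Derivation:
Option A: A[1] 42->19, delta=-23, new_sum=108+(-23)=85
Option B: A[0] -9->5, delta=14, new_sum=108+(14)=122
Option C: A[4] 49->0, delta=-49, new_sum=108+(-49)=59
Option D: A[2] 36->20, delta=-16, new_sum=108+(-16)=92 <-- matches target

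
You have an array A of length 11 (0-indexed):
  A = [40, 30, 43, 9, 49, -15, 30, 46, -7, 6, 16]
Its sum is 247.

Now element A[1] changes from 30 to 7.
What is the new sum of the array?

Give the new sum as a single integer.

Answer: 224

Derivation:
Old value at index 1: 30
New value at index 1: 7
Delta = 7 - 30 = -23
New sum = old_sum + delta = 247 + (-23) = 224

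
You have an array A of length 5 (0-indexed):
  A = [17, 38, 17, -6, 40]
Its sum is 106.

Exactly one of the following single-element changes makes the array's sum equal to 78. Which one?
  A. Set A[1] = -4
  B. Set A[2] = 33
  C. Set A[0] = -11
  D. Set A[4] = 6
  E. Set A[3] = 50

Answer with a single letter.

Answer: C

Derivation:
Option A: A[1] 38->-4, delta=-42, new_sum=106+(-42)=64
Option B: A[2] 17->33, delta=16, new_sum=106+(16)=122
Option C: A[0] 17->-11, delta=-28, new_sum=106+(-28)=78 <-- matches target
Option D: A[4] 40->6, delta=-34, new_sum=106+(-34)=72
Option E: A[3] -6->50, delta=56, new_sum=106+(56)=162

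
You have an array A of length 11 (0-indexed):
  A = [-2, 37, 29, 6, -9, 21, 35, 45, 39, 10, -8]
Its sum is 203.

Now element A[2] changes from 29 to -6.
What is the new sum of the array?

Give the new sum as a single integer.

Old value at index 2: 29
New value at index 2: -6
Delta = -6 - 29 = -35
New sum = old_sum + delta = 203 + (-35) = 168

Answer: 168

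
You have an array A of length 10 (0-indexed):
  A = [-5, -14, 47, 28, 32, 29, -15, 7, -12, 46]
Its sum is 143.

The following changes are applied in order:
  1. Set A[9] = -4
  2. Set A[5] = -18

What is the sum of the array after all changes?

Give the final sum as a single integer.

Initial sum: 143
Change 1: A[9] 46 -> -4, delta = -50, sum = 93
Change 2: A[5] 29 -> -18, delta = -47, sum = 46

Answer: 46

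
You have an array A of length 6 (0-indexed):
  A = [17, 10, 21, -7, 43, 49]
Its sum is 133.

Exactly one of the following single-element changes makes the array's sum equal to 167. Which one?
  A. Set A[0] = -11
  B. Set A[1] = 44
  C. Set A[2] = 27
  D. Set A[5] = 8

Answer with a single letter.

Option A: A[0] 17->-11, delta=-28, new_sum=133+(-28)=105
Option B: A[1] 10->44, delta=34, new_sum=133+(34)=167 <-- matches target
Option C: A[2] 21->27, delta=6, new_sum=133+(6)=139
Option D: A[5] 49->8, delta=-41, new_sum=133+(-41)=92

Answer: B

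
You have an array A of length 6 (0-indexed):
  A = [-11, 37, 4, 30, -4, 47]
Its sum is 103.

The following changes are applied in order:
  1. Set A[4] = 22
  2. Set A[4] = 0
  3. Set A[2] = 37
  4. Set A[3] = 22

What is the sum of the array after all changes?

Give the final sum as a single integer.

Answer: 132

Derivation:
Initial sum: 103
Change 1: A[4] -4 -> 22, delta = 26, sum = 129
Change 2: A[4] 22 -> 0, delta = -22, sum = 107
Change 3: A[2] 4 -> 37, delta = 33, sum = 140
Change 4: A[3] 30 -> 22, delta = -8, sum = 132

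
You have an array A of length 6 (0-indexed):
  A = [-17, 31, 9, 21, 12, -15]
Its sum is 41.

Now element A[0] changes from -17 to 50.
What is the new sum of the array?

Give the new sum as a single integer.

Answer: 108

Derivation:
Old value at index 0: -17
New value at index 0: 50
Delta = 50 - -17 = 67
New sum = old_sum + delta = 41 + (67) = 108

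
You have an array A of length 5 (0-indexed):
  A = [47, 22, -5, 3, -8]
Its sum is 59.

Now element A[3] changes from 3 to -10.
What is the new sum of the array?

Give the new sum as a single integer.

Old value at index 3: 3
New value at index 3: -10
Delta = -10 - 3 = -13
New sum = old_sum + delta = 59 + (-13) = 46

Answer: 46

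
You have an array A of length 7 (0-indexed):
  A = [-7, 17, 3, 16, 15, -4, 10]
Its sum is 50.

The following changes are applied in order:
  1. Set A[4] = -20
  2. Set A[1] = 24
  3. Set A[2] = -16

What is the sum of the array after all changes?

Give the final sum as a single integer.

Answer: 3

Derivation:
Initial sum: 50
Change 1: A[4] 15 -> -20, delta = -35, sum = 15
Change 2: A[1] 17 -> 24, delta = 7, sum = 22
Change 3: A[2] 3 -> -16, delta = -19, sum = 3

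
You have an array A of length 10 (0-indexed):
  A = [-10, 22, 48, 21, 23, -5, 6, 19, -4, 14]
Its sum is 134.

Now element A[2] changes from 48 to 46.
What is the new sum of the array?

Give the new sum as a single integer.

Answer: 132

Derivation:
Old value at index 2: 48
New value at index 2: 46
Delta = 46 - 48 = -2
New sum = old_sum + delta = 134 + (-2) = 132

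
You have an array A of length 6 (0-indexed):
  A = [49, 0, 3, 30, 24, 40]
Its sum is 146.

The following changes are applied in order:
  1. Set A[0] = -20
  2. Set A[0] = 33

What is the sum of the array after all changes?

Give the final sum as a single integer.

Initial sum: 146
Change 1: A[0] 49 -> -20, delta = -69, sum = 77
Change 2: A[0] -20 -> 33, delta = 53, sum = 130

Answer: 130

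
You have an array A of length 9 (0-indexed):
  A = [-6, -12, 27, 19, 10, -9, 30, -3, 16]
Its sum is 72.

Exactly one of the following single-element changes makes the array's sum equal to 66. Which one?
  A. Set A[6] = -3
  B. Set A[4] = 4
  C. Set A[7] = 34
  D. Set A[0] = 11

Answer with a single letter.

Option A: A[6] 30->-3, delta=-33, new_sum=72+(-33)=39
Option B: A[4] 10->4, delta=-6, new_sum=72+(-6)=66 <-- matches target
Option C: A[7] -3->34, delta=37, new_sum=72+(37)=109
Option D: A[0] -6->11, delta=17, new_sum=72+(17)=89

Answer: B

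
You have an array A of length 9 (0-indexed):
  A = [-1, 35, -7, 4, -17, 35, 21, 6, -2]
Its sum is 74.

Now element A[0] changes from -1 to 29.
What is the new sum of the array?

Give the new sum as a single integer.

Answer: 104

Derivation:
Old value at index 0: -1
New value at index 0: 29
Delta = 29 - -1 = 30
New sum = old_sum + delta = 74 + (30) = 104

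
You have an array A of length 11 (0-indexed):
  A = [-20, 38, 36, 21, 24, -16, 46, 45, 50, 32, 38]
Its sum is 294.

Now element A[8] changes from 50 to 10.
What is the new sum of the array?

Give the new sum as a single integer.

Old value at index 8: 50
New value at index 8: 10
Delta = 10 - 50 = -40
New sum = old_sum + delta = 294 + (-40) = 254

Answer: 254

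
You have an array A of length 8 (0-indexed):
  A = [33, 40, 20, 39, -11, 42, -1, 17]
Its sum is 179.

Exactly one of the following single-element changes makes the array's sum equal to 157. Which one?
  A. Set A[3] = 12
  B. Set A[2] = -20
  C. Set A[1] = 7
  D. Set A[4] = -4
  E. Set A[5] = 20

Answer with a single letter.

Answer: E

Derivation:
Option A: A[3] 39->12, delta=-27, new_sum=179+(-27)=152
Option B: A[2] 20->-20, delta=-40, new_sum=179+(-40)=139
Option C: A[1] 40->7, delta=-33, new_sum=179+(-33)=146
Option D: A[4] -11->-4, delta=7, new_sum=179+(7)=186
Option E: A[5] 42->20, delta=-22, new_sum=179+(-22)=157 <-- matches target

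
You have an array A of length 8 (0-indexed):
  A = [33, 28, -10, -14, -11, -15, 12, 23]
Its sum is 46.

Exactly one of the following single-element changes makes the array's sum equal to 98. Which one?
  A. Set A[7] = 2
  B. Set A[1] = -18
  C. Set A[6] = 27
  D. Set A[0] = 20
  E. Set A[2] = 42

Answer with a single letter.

Answer: E

Derivation:
Option A: A[7] 23->2, delta=-21, new_sum=46+(-21)=25
Option B: A[1] 28->-18, delta=-46, new_sum=46+(-46)=0
Option C: A[6] 12->27, delta=15, new_sum=46+(15)=61
Option D: A[0] 33->20, delta=-13, new_sum=46+(-13)=33
Option E: A[2] -10->42, delta=52, new_sum=46+(52)=98 <-- matches target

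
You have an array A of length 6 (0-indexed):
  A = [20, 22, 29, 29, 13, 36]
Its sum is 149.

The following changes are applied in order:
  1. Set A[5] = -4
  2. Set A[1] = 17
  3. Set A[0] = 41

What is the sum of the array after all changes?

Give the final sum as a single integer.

Initial sum: 149
Change 1: A[5] 36 -> -4, delta = -40, sum = 109
Change 2: A[1] 22 -> 17, delta = -5, sum = 104
Change 3: A[0] 20 -> 41, delta = 21, sum = 125

Answer: 125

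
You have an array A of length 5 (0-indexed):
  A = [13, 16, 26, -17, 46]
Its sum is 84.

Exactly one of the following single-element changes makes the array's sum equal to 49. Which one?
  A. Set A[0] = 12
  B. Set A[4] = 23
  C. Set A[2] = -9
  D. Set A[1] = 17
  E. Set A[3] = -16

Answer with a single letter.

Answer: C

Derivation:
Option A: A[0] 13->12, delta=-1, new_sum=84+(-1)=83
Option B: A[4] 46->23, delta=-23, new_sum=84+(-23)=61
Option C: A[2] 26->-9, delta=-35, new_sum=84+(-35)=49 <-- matches target
Option D: A[1] 16->17, delta=1, new_sum=84+(1)=85
Option E: A[3] -17->-16, delta=1, new_sum=84+(1)=85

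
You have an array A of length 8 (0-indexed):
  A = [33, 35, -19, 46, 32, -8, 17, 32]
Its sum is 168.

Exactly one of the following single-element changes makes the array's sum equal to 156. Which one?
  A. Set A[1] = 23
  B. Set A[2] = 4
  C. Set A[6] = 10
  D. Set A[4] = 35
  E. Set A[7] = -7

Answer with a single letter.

Option A: A[1] 35->23, delta=-12, new_sum=168+(-12)=156 <-- matches target
Option B: A[2] -19->4, delta=23, new_sum=168+(23)=191
Option C: A[6] 17->10, delta=-7, new_sum=168+(-7)=161
Option D: A[4] 32->35, delta=3, new_sum=168+(3)=171
Option E: A[7] 32->-7, delta=-39, new_sum=168+(-39)=129

Answer: A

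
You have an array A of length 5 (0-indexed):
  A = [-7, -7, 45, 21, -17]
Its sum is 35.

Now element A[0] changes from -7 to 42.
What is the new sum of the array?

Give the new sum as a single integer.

Answer: 84

Derivation:
Old value at index 0: -7
New value at index 0: 42
Delta = 42 - -7 = 49
New sum = old_sum + delta = 35 + (49) = 84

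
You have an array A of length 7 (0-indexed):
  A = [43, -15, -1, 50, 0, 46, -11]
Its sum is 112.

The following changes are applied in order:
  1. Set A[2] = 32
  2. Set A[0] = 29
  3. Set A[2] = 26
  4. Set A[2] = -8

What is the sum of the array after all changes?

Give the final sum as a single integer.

Answer: 91

Derivation:
Initial sum: 112
Change 1: A[2] -1 -> 32, delta = 33, sum = 145
Change 2: A[0] 43 -> 29, delta = -14, sum = 131
Change 3: A[2] 32 -> 26, delta = -6, sum = 125
Change 4: A[2] 26 -> -8, delta = -34, sum = 91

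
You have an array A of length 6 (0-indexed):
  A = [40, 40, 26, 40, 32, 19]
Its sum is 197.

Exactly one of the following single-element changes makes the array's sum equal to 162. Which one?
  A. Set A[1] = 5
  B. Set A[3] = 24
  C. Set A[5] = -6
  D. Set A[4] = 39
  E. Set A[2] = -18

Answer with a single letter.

Answer: A

Derivation:
Option A: A[1] 40->5, delta=-35, new_sum=197+(-35)=162 <-- matches target
Option B: A[3] 40->24, delta=-16, new_sum=197+(-16)=181
Option C: A[5] 19->-6, delta=-25, new_sum=197+(-25)=172
Option D: A[4] 32->39, delta=7, new_sum=197+(7)=204
Option E: A[2] 26->-18, delta=-44, new_sum=197+(-44)=153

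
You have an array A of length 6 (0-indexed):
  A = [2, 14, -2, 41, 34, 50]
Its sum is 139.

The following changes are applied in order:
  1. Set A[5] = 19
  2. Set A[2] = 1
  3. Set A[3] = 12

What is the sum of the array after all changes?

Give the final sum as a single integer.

Answer: 82

Derivation:
Initial sum: 139
Change 1: A[5] 50 -> 19, delta = -31, sum = 108
Change 2: A[2] -2 -> 1, delta = 3, sum = 111
Change 3: A[3] 41 -> 12, delta = -29, sum = 82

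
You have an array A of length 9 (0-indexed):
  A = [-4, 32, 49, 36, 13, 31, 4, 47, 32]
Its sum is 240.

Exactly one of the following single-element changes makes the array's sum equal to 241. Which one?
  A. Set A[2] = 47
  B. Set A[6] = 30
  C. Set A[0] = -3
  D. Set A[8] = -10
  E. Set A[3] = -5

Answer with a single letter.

Option A: A[2] 49->47, delta=-2, new_sum=240+(-2)=238
Option B: A[6] 4->30, delta=26, new_sum=240+(26)=266
Option C: A[0] -4->-3, delta=1, new_sum=240+(1)=241 <-- matches target
Option D: A[8] 32->-10, delta=-42, new_sum=240+(-42)=198
Option E: A[3] 36->-5, delta=-41, new_sum=240+(-41)=199

Answer: C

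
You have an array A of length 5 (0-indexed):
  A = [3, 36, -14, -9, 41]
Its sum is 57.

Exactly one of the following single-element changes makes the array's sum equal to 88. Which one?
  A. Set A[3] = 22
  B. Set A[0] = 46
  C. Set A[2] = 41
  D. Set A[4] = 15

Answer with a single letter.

Option A: A[3] -9->22, delta=31, new_sum=57+(31)=88 <-- matches target
Option B: A[0] 3->46, delta=43, new_sum=57+(43)=100
Option C: A[2] -14->41, delta=55, new_sum=57+(55)=112
Option D: A[4] 41->15, delta=-26, new_sum=57+(-26)=31

Answer: A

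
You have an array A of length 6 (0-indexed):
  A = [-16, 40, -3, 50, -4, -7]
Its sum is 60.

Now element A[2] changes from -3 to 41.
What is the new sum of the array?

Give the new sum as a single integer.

Old value at index 2: -3
New value at index 2: 41
Delta = 41 - -3 = 44
New sum = old_sum + delta = 60 + (44) = 104

Answer: 104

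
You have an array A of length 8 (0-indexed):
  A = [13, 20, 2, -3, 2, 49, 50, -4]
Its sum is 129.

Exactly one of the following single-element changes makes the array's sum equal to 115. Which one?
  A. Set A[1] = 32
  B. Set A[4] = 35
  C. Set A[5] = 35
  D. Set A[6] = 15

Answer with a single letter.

Option A: A[1] 20->32, delta=12, new_sum=129+(12)=141
Option B: A[4] 2->35, delta=33, new_sum=129+(33)=162
Option C: A[5] 49->35, delta=-14, new_sum=129+(-14)=115 <-- matches target
Option D: A[6] 50->15, delta=-35, new_sum=129+(-35)=94

Answer: C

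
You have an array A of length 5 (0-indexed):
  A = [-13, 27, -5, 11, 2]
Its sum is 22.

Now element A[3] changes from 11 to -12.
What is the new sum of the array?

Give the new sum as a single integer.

Old value at index 3: 11
New value at index 3: -12
Delta = -12 - 11 = -23
New sum = old_sum + delta = 22 + (-23) = -1

Answer: -1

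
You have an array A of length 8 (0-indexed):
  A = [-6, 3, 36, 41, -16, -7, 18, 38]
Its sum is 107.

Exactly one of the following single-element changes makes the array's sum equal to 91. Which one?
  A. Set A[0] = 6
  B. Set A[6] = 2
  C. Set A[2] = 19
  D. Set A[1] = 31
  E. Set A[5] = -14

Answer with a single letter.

Option A: A[0] -6->6, delta=12, new_sum=107+(12)=119
Option B: A[6] 18->2, delta=-16, new_sum=107+(-16)=91 <-- matches target
Option C: A[2] 36->19, delta=-17, new_sum=107+(-17)=90
Option D: A[1] 3->31, delta=28, new_sum=107+(28)=135
Option E: A[5] -7->-14, delta=-7, new_sum=107+(-7)=100

Answer: B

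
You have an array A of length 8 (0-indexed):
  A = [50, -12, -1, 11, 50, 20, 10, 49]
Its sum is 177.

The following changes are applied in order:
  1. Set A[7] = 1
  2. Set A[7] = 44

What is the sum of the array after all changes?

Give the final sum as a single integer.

Answer: 172

Derivation:
Initial sum: 177
Change 1: A[7] 49 -> 1, delta = -48, sum = 129
Change 2: A[7] 1 -> 44, delta = 43, sum = 172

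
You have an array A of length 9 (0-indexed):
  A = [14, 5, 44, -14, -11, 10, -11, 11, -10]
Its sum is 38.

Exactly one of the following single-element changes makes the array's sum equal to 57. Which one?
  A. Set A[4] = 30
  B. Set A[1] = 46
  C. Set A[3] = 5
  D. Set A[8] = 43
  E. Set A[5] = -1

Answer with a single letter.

Option A: A[4] -11->30, delta=41, new_sum=38+(41)=79
Option B: A[1] 5->46, delta=41, new_sum=38+(41)=79
Option C: A[3] -14->5, delta=19, new_sum=38+(19)=57 <-- matches target
Option D: A[8] -10->43, delta=53, new_sum=38+(53)=91
Option E: A[5] 10->-1, delta=-11, new_sum=38+(-11)=27

Answer: C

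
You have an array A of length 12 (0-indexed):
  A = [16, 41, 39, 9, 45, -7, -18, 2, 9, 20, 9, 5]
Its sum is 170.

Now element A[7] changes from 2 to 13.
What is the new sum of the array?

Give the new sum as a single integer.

Answer: 181

Derivation:
Old value at index 7: 2
New value at index 7: 13
Delta = 13 - 2 = 11
New sum = old_sum + delta = 170 + (11) = 181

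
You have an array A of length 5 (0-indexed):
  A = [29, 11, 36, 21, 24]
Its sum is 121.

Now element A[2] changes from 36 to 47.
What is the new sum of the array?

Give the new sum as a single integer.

Answer: 132

Derivation:
Old value at index 2: 36
New value at index 2: 47
Delta = 47 - 36 = 11
New sum = old_sum + delta = 121 + (11) = 132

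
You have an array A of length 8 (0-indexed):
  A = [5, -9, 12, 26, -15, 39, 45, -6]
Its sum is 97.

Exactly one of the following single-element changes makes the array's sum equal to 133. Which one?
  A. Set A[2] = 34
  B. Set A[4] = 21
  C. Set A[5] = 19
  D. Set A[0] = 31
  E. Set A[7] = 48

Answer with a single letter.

Answer: B

Derivation:
Option A: A[2] 12->34, delta=22, new_sum=97+(22)=119
Option B: A[4] -15->21, delta=36, new_sum=97+(36)=133 <-- matches target
Option C: A[5] 39->19, delta=-20, new_sum=97+(-20)=77
Option D: A[0] 5->31, delta=26, new_sum=97+(26)=123
Option E: A[7] -6->48, delta=54, new_sum=97+(54)=151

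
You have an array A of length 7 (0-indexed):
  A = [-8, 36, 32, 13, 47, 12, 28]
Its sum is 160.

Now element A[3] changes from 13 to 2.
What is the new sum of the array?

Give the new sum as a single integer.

Answer: 149

Derivation:
Old value at index 3: 13
New value at index 3: 2
Delta = 2 - 13 = -11
New sum = old_sum + delta = 160 + (-11) = 149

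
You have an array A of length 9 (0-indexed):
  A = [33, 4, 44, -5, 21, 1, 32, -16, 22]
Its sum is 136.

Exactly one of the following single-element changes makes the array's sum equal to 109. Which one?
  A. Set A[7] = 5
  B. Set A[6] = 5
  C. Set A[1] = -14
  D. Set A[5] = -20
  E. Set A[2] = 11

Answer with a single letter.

Answer: B

Derivation:
Option A: A[7] -16->5, delta=21, new_sum=136+(21)=157
Option B: A[6] 32->5, delta=-27, new_sum=136+(-27)=109 <-- matches target
Option C: A[1] 4->-14, delta=-18, new_sum=136+(-18)=118
Option D: A[5] 1->-20, delta=-21, new_sum=136+(-21)=115
Option E: A[2] 44->11, delta=-33, new_sum=136+(-33)=103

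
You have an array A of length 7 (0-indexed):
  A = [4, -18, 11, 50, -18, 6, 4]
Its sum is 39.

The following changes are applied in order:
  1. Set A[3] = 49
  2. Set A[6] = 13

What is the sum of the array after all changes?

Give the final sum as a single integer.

Initial sum: 39
Change 1: A[3] 50 -> 49, delta = -1, sum = 38
Change 2: A[6] 4 -> 13, delta = 9, sum = 47

Answer: 47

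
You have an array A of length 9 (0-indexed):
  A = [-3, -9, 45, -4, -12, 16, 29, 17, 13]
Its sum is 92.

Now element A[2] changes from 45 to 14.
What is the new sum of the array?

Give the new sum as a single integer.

Answer: 61

Derivation:
Old value at index 2: 45
New value at index 2: 14
Delta = 14 - 45 = -31
New sum = old_sum + delta = 92 + (-31) = 61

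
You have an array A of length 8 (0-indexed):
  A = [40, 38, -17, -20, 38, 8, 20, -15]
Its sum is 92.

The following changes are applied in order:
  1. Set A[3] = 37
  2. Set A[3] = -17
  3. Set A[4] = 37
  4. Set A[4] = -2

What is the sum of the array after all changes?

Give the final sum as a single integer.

Initial sum: 92
Change 1: A[3] -20 -> 37, delta = 57, sum = 149
Change 2: A[3] 37 -> -17, delta = -54, sum = 95
Change 3: A[4] 38 -> 37, delta = -1, sum = 94
Change 4: A[4] 37 -> -2, delta = -39, sum = 55

Answer: 55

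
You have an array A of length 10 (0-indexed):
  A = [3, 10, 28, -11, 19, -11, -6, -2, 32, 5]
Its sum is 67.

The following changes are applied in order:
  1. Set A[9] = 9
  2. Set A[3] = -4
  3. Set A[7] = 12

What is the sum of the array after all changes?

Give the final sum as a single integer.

Initial sum: 67
Change 1: A[9] 5 -> 9, delta = 4, sum = 71
Change 2: A[3] -11 -> -4, delta = 7, sum = 78
Change 3: A[7] -2 -> 12, delta = 14, sum = 92

Answer: 92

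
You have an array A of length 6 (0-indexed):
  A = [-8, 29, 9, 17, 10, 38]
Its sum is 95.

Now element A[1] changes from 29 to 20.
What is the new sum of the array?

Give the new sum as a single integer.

Answer: 86

Derivation:
Old value at index 1: 29
New value at index 1: 20
Delta = 20 - 29 = -9
New sum = old_sum + delta = 95 + (-9) = 86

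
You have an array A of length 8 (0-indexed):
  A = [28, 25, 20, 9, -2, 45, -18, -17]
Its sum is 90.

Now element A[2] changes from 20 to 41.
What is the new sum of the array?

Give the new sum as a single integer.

Answer: 111

Derivation:
Old value at index 2: 20
New value at index 2: 41
Delta = 41 - 20 = 21
New sum = old_sum + delta = 90 + (21) = 111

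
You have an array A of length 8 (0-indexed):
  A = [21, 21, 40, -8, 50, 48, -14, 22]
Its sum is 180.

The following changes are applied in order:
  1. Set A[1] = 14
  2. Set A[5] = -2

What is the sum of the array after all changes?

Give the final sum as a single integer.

Initial sum: 180
Change 1: A[1] 21 -> 14, delta = -7, sum = 173
Change 2: A[5] 48 -> -2, delta = -50, sum = 123

Answer: 123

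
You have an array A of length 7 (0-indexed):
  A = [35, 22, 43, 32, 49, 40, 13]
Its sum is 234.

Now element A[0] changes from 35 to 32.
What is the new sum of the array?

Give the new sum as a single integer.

Answer: 231

Derivation:
Old value at index 0: 35
New value at index 0: 32
Delta = 32 - 35 = -3
New sum = old_sum + delta = 234 + (-3) = 231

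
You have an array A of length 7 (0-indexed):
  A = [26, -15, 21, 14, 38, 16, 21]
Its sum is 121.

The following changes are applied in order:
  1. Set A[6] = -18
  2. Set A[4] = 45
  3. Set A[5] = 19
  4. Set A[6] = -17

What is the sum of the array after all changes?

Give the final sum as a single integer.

Answer: 93

Derivation:
Initial sum: 121
Change 1: A[6] 21 -> -18, delta = -39, sum = 82
Change 2: A[4] 38 -> 45, delta = 7, sum = 89
Change 3: A[5] 16 -> 19, delta = 3, sum = 92
Change 4: A[6] -18 -> -17, delta = 1, sum = 93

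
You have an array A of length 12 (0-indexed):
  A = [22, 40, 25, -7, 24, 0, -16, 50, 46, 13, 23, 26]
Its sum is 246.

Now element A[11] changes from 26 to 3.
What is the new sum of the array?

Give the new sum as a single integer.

Answer: 223

Derivation:
Old value at index 11: 26
New value at index 11: 3
Delta = 3 - 26 = -23
New sum = old_sum + delta = 246 + (-23) = 223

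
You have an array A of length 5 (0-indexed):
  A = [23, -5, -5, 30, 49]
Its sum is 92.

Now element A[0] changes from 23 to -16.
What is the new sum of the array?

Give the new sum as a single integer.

Old value at index 0: 23
New value at index 0: -16
Delta = -16 - 23 = -39
New sum = old_sum + delta = 92 + (-39) = 53

Answer: 53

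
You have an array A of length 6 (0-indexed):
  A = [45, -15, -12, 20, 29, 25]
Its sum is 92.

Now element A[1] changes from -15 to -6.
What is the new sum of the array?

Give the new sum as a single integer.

Answer: 101

Derivation:
Old value at index 1: -15
New value at index 1: -6
Delta = -6 - -15 = 9
New sum = old_sum + delta = 92 + (9) = 101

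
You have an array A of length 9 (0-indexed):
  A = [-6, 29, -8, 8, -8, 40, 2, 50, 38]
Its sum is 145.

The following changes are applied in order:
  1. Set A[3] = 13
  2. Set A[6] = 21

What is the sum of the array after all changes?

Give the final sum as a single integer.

Answer: 169

Derivation:
Initial sum: 145
Change 1: A[3] 8 -> 13, delta = 5, sum = 150
Change 2: A[6] 2 -> 21, delta = 19, sum = 169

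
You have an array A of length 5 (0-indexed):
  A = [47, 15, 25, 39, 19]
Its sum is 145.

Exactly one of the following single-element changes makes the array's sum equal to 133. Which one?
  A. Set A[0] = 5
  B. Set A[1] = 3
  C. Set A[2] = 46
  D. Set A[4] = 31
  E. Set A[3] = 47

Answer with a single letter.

Option A: A[0] 47->5, delta=-42, new_sum=145+(-42)=103
Option B: A[1] 15->3, delta=-12, new_sum=145+(-12)=133 <-- matches target
Option C: A[2] 25->46, delta=21, new_sum=145+(21)=166
Option D: A[4] 19->31, delta=12, new_sum=145+(12)=157
Option E: A[3] 39->47, delta=8, new_sum=145+(8)=153

Answer: B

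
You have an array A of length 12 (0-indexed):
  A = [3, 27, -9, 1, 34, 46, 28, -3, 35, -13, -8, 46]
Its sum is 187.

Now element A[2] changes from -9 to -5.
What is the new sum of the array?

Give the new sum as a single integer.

Old value at index 2: -9
New value at index 2: -5
Delta = -5 - -9 = 4
New sum = old_sum + delta = 187 + (4) = 191

Answer: 191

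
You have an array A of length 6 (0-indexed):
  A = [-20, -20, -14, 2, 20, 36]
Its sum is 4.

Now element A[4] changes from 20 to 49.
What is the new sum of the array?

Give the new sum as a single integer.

Old value at index 4: 20
New value at index 4: 49
Delta = 49 - 20 = 29
New sum = old_sum + delta = 4 + (29) = 33

Answer: 33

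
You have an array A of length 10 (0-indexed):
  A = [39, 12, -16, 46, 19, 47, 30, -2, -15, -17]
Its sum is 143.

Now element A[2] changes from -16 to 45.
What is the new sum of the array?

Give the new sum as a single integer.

Old value at index 2: -16
New value at index 2: 45
Delta = 45 - -16 = 61
New sum = old_sum + delta = 143 + (61) = 204

Answer: 204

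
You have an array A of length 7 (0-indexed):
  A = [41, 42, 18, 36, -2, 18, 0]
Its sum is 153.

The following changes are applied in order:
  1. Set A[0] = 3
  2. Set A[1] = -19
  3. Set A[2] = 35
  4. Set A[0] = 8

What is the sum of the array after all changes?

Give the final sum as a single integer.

Answer: 76

Derivation:
Initial sum: 153
Change 1: A[0] 41 -> 3, delta = -38, sum = 115
Change 2: A[1] 42 -> -19, delta = -61, sum = 54
Change 3: A[2] 18 -> 35, delta = 17, sum = 71
Change 4: A[0] 3 -> 8, delta = 5, sum = 76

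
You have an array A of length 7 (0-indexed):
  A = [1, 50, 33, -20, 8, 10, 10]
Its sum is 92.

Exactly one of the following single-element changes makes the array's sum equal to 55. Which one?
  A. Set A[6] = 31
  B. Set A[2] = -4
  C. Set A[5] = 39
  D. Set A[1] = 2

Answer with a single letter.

Option A: A[6] 10->31, delta=21, new_sum=92+(21)=113
Option B: A[2] 33->-4, delta=-37, new_sum=92+(-37)=55 <-- matches target
Option C: A[5] 10->39, delta=29, new_sum=92+(29)=121
Option D: A[1] 50->2, delta=-48, new_sum=92+(-48)=44

Answer: B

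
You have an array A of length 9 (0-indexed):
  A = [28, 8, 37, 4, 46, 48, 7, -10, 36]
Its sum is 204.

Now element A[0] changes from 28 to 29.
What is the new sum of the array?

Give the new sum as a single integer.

Old value at index 0: 28
New value at index 0: 29
Delta = 29 - 28 = 1
New sum = old_sum + delta = 204 + (1) = 205

Answer: 205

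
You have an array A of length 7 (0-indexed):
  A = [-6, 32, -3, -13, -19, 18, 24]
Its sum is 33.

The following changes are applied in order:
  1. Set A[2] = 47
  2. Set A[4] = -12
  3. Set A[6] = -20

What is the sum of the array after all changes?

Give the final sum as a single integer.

Initial sum: 33
Change 1: A[2] -3 -> 47, delta = 50, sum = 83
Change 2: A[4] -19 -> -12, delta = 7, sum = 90
Change 3: A[6] 24 -> -20, delta = -44, sum = 46

Answer: 46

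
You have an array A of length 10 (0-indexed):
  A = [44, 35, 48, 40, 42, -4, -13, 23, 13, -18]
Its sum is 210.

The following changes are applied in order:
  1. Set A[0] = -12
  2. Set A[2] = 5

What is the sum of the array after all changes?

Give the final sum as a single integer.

Answer: 111

Derivation:
Initial sum: 210
Change 1: A[0] 44 -> -12, delta = -56, sum = 154
Change 2: A[2] 48 -> 5, delta = -43, sum = 111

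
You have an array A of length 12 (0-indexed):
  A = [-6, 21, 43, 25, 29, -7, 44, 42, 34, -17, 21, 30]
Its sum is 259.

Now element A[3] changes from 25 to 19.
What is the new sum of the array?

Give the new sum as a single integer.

Old value at index 3: 25
New value at index 3: 19
Delta = 19 - 25 = -6
New sum = old_sum + delta = 259 + (-6) = 253

Answer: 253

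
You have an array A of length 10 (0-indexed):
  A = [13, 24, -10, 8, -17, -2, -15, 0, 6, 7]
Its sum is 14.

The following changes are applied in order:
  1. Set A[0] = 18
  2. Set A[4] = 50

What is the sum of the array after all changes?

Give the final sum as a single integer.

Initial sum: 14
Change 1: A[0] 13 -> 18, delta = 5, sum = 19
Change 2: A[4] -17 -> 50, delta = 67, sum = 86

Answer: 86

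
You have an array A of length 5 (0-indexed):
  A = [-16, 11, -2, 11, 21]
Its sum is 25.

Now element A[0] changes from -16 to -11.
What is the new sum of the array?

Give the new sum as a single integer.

Old value at index 0: -16
New value at index 0: -11
Delta = -11 - -16 = 5
New sum = old_sum + delta = 25 + (5) = 30

Answer: 30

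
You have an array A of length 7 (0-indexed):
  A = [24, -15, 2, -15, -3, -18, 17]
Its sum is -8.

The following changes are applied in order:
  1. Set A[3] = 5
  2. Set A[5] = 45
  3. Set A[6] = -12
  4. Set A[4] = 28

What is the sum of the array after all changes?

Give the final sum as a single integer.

Answer: 77

Derivation:
Initial sum: -8
Change 1: A[3] -15 -> 5, delta = 20, sum = 12
Change 2: A[5] -18 -> 45, delta = 63, sum = 75
Change 3: A[6] 17 -> -12, delta = -29, sum = 46
Change 4: A[4] -3 -> 28, delta = 31, sum = 77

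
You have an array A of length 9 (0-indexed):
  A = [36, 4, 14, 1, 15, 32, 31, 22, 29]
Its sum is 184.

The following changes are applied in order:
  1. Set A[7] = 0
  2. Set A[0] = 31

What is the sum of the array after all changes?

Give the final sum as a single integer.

Initial sum: 184
Change 1: A[7] 22 -> 0, delta = -22, sum = 162
Change 2: A[0] 36 -> 31, delta = -5, sum = 157

Answer: 157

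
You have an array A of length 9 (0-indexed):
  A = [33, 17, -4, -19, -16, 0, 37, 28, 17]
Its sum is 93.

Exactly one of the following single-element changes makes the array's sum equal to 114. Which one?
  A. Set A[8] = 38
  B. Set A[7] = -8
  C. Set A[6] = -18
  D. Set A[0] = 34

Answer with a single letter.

Option A: A[8] 17->38, delta=21, new_sum=93+(21)=114 <-- matches target
Option B: A[7] 28->-8, delta=-36, new_sum=93+(-36)=57
Option C: A[6] 37->-18, delta=-55, new_sum=93+(-55)=38
Option D: A[0] 33->34, delta=1, new_sum=93+(1)=94

Answer: A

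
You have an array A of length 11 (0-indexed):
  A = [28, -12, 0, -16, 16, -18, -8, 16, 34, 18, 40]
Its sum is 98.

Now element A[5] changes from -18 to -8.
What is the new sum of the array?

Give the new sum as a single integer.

Old value at index 5: -18
New value at index 5: -8
Delta = -8 - -18 = 10
New sum = old_sum + delta = 98 + (10) = 108

Answer: 108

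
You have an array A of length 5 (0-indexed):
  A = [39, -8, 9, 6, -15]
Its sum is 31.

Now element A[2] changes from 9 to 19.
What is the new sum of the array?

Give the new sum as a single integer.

Old value at index 2: 9
New value at index 2: 19
Delta = 19 - 9 = 10
New sum = old_sum + delta = 31 + (10) = 41

Answer: 41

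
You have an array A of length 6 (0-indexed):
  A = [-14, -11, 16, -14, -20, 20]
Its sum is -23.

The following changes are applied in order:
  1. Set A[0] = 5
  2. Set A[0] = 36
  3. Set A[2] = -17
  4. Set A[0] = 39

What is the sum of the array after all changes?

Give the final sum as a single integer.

Initial sum: -23
Change 1: A[0] -14 -> 5, delta = 19, sum = -4
Change 2: A[0] 5 -> 36, delta = 31, sum = 27
Change 3: A[2] 16 -> -17, delta = -33, sum = -6
Change 4: A[0] 36 -> 39, delta = 3, sum = -3

Answer: -3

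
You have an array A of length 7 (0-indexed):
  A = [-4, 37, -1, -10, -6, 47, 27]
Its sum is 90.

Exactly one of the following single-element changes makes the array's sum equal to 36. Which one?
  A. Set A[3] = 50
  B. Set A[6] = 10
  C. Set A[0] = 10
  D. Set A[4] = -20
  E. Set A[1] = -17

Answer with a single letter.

Option A: A[3] -10->50, delta=60, new_sum=90+(60)=150
Option B: A[6] 27->10, delta=-17, new_sum=90+(-17)=73
Option C: A[0] -4->10, delta=14, new_sum=90+(14)=104
Option D: A[4] -6->-20, delta=-14, new_sum=90+(-14)=76
Option E: A[1] 37->-17, delta=-54, new_sum=90+(-54)=36 <-- matches target

Answer: E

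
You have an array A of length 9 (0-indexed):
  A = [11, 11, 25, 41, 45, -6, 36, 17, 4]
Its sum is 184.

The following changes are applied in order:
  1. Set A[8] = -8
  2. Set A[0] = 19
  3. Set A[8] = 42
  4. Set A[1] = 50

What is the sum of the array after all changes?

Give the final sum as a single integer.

Initial sum: 184
Change 1: A[8] 4 -> -8, delta = -12, sum = 172
Change 2: A[0] 11 -> 19, delta = 8, sum = 180
Change 3: A[8] -8 -> 42, delta = 50, sum = 230
Change 4: A[1] 11 -> 50, delta = 39, sum = 269

Answer: 269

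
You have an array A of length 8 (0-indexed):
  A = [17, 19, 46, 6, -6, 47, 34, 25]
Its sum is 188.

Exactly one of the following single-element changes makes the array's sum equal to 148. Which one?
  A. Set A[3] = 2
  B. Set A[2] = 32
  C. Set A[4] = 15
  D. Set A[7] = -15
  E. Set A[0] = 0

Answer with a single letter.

Option A: A[3] 6->2, delta=-4, new_sum=188+(-4)=184
Option B: A[2] 46->32, delta=-14, new_sum=188+(-14)=174
Option C: A[4] -6->15, delta=21, new_sum=188+(21)=209
Option D: A[7] 25->-15, delta=-40, new_sum=188+(-40)=148 <-- matches target
Option E: A[0] 17->0, delta=-17, new_sum=188+(-17)=171

Answer: D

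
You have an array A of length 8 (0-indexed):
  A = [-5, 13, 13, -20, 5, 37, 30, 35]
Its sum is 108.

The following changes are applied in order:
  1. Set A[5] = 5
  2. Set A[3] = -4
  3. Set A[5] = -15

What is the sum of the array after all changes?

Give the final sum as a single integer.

Answer: 72

Derivation:
Initial sum: 108
Change 1: A[5] 37 -> 5, delta = -32, sum = 76
Change 2: A[3] -20 -> -4, delta = 16, sum = 92
Change 3: A[5] 5 -> -15, delta = -20, sum = 72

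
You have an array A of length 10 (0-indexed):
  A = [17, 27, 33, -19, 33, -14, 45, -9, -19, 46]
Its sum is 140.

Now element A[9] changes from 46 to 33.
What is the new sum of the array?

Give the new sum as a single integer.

Old value at index 9: 46
New value at index 9: 33
Delta = 33 - 46 = -13
New sum = old_sum + delta = 140 + (-13) = 127

Answer: 127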